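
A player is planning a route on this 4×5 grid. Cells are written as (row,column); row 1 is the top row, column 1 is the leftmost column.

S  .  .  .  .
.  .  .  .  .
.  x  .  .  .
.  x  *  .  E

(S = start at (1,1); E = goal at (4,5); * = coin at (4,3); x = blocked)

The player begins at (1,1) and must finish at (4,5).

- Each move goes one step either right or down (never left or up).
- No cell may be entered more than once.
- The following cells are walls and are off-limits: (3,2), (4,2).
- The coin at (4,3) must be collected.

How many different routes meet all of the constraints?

3

A right/down-only route from (1,1) to (4,5) makes exactly 3 down-moves and 4 right-moves in some order.
With no other constraints that would be C(7,3) = 35 routes.
Split at (4,3) and multiply the segment counts (each segment already excludes blocked cells): (1,1)→(4,3): 3; (4,3)→(4,5): 1; product = 3.
That gives 3 routes.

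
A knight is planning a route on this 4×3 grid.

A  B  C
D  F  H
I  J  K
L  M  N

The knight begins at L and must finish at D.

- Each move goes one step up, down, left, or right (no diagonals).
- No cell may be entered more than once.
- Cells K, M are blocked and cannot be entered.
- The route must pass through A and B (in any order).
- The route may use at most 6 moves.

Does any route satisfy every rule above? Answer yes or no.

yes

One route that works: L → I → J → F → B → A → D.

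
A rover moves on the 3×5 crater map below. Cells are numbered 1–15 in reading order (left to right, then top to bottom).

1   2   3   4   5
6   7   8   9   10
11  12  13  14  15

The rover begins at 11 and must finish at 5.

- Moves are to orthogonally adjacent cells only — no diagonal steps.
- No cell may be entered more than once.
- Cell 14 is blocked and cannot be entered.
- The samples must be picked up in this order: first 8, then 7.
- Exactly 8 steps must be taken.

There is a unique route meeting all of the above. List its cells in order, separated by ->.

The waypoints must appear in the order 8, 7, with no cell reused.
Route from 11: right 2 to 13, up 1 to 8, left 1 to 7, up 1 to 2, right 3 to 5 — 8 moves in all.
Check: order respected (8 at step 3, 7 at step 4); 8 moves as required.

11 -> 12 -> 13 -> 8 -> 7 -> 2 -> 3 -> 4 -> 5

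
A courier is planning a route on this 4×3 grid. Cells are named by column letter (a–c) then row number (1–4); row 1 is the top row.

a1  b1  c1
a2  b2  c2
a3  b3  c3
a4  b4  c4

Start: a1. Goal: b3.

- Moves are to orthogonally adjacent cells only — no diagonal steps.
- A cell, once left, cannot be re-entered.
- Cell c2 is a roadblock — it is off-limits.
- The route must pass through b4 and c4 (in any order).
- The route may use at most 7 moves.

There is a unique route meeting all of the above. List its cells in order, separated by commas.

Any route must reach b4 and c4 and still end at b3 within 7 moves, so the order of the required stops is forced.
Route from a1: 3× down (reaching a4), 2× right (reaching c4), up to c3, left to b3 — 7 moves in all.
Check: all required cells visited; 7 ≤ 7 moves.

a1, a2, a3, a4, b4, c4, c3, b3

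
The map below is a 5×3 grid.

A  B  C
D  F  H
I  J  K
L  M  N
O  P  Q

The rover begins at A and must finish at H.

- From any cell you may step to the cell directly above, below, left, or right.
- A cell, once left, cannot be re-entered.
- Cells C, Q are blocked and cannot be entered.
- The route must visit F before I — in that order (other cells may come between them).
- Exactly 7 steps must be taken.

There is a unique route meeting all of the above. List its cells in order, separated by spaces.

The waypoints must appear in the order F, I, with no cell reused.
Route from A: right to B, down to F, left to D, down to I, 2× right (reaching K), up to H — 7 moves in all.
Check: order respected (F at step 2, I at step 4); 7 moves as required.

A B F D I J K H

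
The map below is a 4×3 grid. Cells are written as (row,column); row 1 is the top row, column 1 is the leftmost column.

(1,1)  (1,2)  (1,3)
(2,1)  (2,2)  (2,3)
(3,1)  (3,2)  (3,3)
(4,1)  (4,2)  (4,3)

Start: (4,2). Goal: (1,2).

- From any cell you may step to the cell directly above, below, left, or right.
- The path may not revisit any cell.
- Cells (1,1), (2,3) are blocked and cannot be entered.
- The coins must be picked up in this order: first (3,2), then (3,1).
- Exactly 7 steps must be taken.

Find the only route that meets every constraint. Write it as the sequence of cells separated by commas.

(4,2), (4,3), (3,3), (3,2), (3,1), (2,1), (2,2), (1,2)

The waypoints must appear in the order (3,2), (3,1), with no cell reused.
Route from (4,2): right 1 to (4,3), up 1 to (3,3), left 2 to (3,1), up 1 to (2,1), right 1 to (2,2), up 1 to (1,2) — 7 moves in all.
Check: order respected ((3,2) at step 3, (3,1) at step 4); 7 moves as required.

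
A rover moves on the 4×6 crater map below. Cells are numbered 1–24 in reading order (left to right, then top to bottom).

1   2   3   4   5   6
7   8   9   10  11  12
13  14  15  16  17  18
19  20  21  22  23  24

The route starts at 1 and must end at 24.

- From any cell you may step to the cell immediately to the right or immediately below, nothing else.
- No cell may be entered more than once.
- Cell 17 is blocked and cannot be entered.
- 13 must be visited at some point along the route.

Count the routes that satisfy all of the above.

A right/down-only route from 1 to 24 makes exactly 3 down-moves and 5 right-moves in some order.
With no other constraints that would be C(8,3) = 56 routes.
Split at 13 and multiply the segment counts (each segment already excludes blocked cells): 1→13: 1; 13→24: 4; product = 4.
That gives 4 routes.

4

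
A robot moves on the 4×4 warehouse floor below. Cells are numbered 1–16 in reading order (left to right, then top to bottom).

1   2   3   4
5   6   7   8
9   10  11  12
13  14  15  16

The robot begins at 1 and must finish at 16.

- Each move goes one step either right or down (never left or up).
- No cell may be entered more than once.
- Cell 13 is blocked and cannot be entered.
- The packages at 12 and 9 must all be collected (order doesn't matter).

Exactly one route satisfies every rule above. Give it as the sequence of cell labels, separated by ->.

1 -> 5 -> 9 -> 10 -> 11 -> 12 -> 16

Moves only go right or down, so the column and row indices never decrease.
Route from 1: down 2 to 9, right 3 to 12, down 1 to 16 — 6 moves in all.
Check: all required cells visited.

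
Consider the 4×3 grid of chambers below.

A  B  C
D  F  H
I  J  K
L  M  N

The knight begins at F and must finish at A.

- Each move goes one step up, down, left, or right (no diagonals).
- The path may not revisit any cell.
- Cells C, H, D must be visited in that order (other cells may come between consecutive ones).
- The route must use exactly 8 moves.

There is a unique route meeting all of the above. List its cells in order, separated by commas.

The waypoints must appear in the order C, H, D, with no cell reused.
Route from F: up 1 to B, right 1 to C, down 2 to K, left 2 to I, up 2 to A — 8 moves in all.
Check: order respected (C at step 2, H at step 3, D at step 7); 8 moves as required.

F, B, C, H, K, J, I, D, A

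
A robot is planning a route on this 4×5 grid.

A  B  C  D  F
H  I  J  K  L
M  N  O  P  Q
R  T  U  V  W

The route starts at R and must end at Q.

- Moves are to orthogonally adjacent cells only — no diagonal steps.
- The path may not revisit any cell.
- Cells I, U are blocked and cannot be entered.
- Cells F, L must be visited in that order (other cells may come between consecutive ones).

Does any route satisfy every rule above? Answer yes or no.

One route that works: R → M → H → A → B → C → D → F → L → Q.

yes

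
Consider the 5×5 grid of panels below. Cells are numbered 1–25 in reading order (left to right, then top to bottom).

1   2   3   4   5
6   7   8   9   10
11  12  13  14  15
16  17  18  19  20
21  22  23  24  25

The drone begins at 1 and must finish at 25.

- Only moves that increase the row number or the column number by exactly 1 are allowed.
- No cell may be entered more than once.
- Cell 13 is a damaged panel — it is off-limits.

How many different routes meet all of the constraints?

A right/down-only route from 1 to 25 makes exactly 4 down-moves and 4 right-moves in some order.
With no other constraints that would be C(8,4) = 70 routes.
Subtract routes through each blocked cell (inclusion–exclusion for overlaps): − through 13: 36 → 34.
That gives 34 routes.

34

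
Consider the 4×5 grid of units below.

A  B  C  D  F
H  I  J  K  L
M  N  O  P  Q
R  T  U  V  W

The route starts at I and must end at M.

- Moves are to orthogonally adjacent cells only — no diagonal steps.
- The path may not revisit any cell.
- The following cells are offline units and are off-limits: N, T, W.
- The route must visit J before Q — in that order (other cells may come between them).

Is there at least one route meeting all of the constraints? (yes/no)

yes

One route that works: I → J → O → P → Q → L → F → D → C → B → A → H → M.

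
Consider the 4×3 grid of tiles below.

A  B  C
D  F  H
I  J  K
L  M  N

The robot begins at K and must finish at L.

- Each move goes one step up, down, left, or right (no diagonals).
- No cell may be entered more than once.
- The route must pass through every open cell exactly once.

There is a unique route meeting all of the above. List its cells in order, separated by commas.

Need to visit all 12 open cells exactly once, starting at K and ending at L.
Route from K: down to N, left to M, 2× up (reaching F), right to H, up to C, 2× left (reaching A), 3× down (reaching L) — 11 moves in all.
Check: all 12 open cells covered.

K, N, M, J, F, H, C, B, A, D, I, L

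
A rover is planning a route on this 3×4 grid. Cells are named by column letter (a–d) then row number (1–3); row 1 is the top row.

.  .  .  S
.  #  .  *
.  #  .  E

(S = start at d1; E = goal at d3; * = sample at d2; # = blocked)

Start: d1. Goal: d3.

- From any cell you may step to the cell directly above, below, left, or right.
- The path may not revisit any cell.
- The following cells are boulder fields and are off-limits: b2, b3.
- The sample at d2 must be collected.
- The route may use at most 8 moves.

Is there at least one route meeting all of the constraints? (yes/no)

yes

One route that works: d1 → d2 → d3.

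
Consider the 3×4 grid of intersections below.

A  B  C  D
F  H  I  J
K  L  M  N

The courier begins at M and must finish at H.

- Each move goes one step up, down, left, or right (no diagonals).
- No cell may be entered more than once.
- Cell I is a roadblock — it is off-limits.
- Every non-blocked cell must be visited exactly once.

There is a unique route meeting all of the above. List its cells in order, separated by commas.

M, N, J, D, C, B, A, F, K, L, H

Need to visit all 11 open cells exactly once, starting at M and ending at H.
Route from M: right 1 to N, up 2 to D, left 3 to A, down 2 to K, right 1 to L, up 1 to H — 10 moves in all.
Check: all 11 open cells covered.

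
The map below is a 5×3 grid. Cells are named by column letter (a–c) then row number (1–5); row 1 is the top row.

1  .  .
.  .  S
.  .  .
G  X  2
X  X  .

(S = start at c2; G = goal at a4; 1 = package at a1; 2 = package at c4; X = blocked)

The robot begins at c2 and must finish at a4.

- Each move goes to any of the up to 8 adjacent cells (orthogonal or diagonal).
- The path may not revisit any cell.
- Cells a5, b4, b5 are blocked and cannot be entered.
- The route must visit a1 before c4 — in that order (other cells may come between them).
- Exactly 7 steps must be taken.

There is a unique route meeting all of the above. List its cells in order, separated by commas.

c2, b1, a1, b2, c3, c4, b3, a4

The waypoints must appear in the order a1, c4, with no cell reused.
Route from c2: up-left 1 to b1, left 1 to a1, down-right 2 to c3, down 1 to c4, up-left 1 to b3, down-left 1 to a4 — 7 moves in all.
Check: order respected (1 at step 2, 2 at step 5); 7 moves as required.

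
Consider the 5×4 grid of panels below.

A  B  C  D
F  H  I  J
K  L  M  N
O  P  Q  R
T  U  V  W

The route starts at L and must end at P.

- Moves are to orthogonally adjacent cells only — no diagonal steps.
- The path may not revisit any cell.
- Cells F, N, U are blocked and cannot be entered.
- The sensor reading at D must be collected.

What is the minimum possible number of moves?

9

Any route passes through D somewhere between L and P. Summing Manhattan distances along the two legs (L → D → P) gives a lower bound of 4 + 5 = 9 moves.
A route of 9 moves achieves this: L → H → B → C → D → J → I → M → Q → P.
Since 9 matches the lower bound, it is optimal.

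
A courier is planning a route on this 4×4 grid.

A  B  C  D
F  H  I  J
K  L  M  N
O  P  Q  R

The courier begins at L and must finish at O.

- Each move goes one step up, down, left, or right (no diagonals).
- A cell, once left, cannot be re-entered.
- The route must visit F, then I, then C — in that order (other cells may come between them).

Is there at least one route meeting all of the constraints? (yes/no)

yes

One route that works: L → K → F → H → I → C → D → J → N → R → Q → P → O.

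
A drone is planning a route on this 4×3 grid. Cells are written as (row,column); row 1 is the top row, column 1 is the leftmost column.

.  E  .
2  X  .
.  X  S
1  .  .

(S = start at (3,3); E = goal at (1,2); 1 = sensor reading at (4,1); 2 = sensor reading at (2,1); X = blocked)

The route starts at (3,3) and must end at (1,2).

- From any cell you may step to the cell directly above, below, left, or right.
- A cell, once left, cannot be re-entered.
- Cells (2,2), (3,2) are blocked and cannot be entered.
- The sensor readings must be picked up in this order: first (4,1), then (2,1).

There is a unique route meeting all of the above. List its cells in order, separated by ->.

(3,3) -> (4,3) -> (4,2) -> (4,1) -> (3,1) -> (2,1) -> (1,1) -> (1,2)

The waypoints must appear in the order (4,1), (2,1), with no cell reused.
Route from (3,3): down to (4,3), 2× left (reaching (4,1)), 3× up (reaching (1,1)), right to (1,2) — 7 moves in all.
Check: order respected (1 at step 3, 2 at step 5).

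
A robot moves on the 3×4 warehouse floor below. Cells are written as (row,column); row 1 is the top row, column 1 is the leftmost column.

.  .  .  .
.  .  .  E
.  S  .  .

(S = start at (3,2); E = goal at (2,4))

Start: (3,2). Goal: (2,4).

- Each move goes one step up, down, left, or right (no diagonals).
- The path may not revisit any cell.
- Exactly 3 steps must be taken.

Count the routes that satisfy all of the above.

3

Need simple routes of exactly 3 moves from (3,2) to (2,4) (Manhattan distance 3, so 0 moves are spent on a detour and 0 undoing it).
Enumerating: (3,2) (2,2) (2,3) (2,4) | (3,2) (3,3) (2,3) (2,4) | (3,2) (3,3) (3,4) (2,4).
That gives 3 routes.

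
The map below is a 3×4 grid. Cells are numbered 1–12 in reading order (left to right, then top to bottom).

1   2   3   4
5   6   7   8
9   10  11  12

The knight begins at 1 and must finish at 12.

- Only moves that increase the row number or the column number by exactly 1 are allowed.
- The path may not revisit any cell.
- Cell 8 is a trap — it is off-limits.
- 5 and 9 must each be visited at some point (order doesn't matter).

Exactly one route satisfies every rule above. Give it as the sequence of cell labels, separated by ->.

1 -> 5 -> 9 -> 10 -> 11 -> 12

Moves only go right or down, so the column and row indices never decrease.
Route from 1: 2× down (reaching 9), 3× right (reaching 12) — 5 moves in all.
Check: all required cells visited.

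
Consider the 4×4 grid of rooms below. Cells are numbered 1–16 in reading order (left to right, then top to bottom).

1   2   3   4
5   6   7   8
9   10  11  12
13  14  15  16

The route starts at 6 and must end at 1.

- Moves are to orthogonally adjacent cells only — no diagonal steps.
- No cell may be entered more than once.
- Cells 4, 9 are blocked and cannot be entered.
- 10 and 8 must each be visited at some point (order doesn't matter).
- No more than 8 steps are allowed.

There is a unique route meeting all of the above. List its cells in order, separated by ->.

6 -> 10 -> 11 -> 12 -> 8 -> 7 -> 3 -> 2 -> 1

The 8-move cap with required stops at 10, 8 leaves no slack for detours.
Route from 6: down 1 to 10, right 2 to 12, up 1 to 8, left 1 to 7, up 1 to 3, left 2 to 1 — 8 moves in all.
Check: all required cells visited; 8 ≤ 8 moves.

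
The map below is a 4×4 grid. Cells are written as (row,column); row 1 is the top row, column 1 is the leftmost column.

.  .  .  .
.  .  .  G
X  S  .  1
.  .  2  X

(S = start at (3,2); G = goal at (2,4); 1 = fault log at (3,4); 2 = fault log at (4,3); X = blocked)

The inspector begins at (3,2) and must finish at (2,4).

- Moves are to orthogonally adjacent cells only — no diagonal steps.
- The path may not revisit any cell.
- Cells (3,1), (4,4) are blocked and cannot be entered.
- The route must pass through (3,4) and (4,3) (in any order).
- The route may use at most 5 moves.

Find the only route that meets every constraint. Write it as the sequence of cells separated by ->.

Any route must reach (3,4) and (4,3) and still end at (2,4) within 5 moves, so the order of the required stops is forced.
Route from (3,2): down 1 to (4,2), right 1 to (4,3), up 1 to (3,3), right 1 to (3,4), up 1 to (2,4) — 5 moves in all.
Check: all required cells visited; 5 ≤ 5 moves.

(3,2) -> (4,2) -> (4,3) -> (3,3) -> (3,4) -> (2,4)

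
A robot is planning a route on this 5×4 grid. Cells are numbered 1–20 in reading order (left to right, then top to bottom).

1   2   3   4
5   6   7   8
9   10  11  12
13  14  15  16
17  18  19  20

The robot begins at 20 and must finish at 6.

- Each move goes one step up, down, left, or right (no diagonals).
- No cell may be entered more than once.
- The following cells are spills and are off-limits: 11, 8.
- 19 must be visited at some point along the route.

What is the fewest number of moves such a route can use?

5

Any route passes through 19 somewhere between 20 and 6. Summing Manhattan distances along the two legs (20 → 19 → 6) gives a lower bound of 1 + 4 = 5 moves.
A route of 5 moves achieves this: 20 → 19 → 15 → 14 → 10 → 6.
Since 5 matches the lower bound, it is optimal.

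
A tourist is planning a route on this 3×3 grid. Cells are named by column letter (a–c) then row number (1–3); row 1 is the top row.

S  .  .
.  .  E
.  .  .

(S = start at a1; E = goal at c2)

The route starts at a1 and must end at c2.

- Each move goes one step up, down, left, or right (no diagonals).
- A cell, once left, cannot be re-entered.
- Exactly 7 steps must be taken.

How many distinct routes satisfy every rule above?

2

Need simple routes of exactly 7 moves from a1 to c2 (Manhattan distance 3, so 2 moves are spent on a detour and 2 undoing it).
Enumerating: a1 a2 a3 b3 b2 b1 c1 c2 | a1 b1 b2 a2 a3 b3 c3 c2.
That gives 2 routes.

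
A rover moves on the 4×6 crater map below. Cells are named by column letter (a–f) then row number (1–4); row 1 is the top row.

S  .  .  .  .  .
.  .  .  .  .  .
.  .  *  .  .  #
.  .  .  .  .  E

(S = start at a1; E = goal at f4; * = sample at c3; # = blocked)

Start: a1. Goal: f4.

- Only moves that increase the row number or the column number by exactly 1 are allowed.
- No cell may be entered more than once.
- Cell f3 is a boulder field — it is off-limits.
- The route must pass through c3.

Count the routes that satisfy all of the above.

18

A right/down-only route from a1 to f4 makes exactly 3 down-moves and 5 right-moves in some order.
With no other constraints that would be C(8,3) = 56 routes.
Split at c3 and multiply the segment counts (each segment already excludes blocked cells): a1→c3: 6; c3→f4: 3; product = 18.
That gives 18 routes.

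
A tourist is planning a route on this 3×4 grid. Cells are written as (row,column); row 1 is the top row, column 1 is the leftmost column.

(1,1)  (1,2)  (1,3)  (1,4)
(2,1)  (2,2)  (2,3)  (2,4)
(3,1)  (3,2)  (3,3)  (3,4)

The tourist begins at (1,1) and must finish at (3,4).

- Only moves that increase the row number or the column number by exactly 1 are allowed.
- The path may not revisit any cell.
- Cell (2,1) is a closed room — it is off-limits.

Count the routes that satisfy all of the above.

6

A right/down-only route from (1,1) to (3,4) makes exactly 2 down-moves and 3 right-moves in some order.
With no other constraints that would be C(5,2) = 10 routes.
Subtract routes through each blocked cell (inclusion–exclusion for overlaps): − through (2,1): 4 → 6.
That gives 6 routes.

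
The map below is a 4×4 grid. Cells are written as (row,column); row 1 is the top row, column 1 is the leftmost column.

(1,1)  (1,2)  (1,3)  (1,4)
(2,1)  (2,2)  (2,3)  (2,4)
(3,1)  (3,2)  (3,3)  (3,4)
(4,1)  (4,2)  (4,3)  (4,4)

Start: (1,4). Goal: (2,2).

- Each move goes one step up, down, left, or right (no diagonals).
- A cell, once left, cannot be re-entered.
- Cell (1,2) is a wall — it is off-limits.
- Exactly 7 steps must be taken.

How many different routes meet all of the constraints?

10

Need simple routes of exactly 7 moves from (1,4) to (2,2) (Manhattan distance 3, so 2 moves are spent on a detour and 2 undoing it).
Branch systematically from the start, pruning whenever the remaining move budget drops below the Manhattan distance to (2,2) or differs from it in parity. Grouping the completions by first move — via (2,4): 7; via (1,3): 3 — and summing: 7 + 3 = 10.
That gives 10 routes.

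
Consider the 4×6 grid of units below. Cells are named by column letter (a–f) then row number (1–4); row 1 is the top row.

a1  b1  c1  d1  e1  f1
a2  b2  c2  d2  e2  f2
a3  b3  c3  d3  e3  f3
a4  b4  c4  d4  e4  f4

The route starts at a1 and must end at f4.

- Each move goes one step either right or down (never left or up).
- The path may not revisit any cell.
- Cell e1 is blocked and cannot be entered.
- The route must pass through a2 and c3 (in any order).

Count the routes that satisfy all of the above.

A right/down-only route from a1 to f4 makes exactly 3 down-moves and 5 right-moves in some order.
With no other constraints that would be C(8,3) = 56 routes.
A monotone route can only reach the required cells in the order a2, c3, so split there and multiply the segment counts (each segment already excludes blocked cells): a1→a2: 1; a2→c3: 3; c3→f4: 4; product = 12.
That gives 12 routes.

12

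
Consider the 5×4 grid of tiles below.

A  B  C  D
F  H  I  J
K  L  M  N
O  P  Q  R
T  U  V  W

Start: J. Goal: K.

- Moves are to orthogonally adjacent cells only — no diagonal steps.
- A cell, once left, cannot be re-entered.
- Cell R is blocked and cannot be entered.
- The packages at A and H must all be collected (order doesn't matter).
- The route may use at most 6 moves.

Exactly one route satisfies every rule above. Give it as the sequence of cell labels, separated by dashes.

J - I - H - B - A - F - K

The 6-move cap with required stops at A, H leaves no slack for detours.
Route from J: left 2 to H, up 1 to B, left 1 to A, down 2 to K — 6 moves in all.
Check: all required cells visited; 6 ≤ 6 moves.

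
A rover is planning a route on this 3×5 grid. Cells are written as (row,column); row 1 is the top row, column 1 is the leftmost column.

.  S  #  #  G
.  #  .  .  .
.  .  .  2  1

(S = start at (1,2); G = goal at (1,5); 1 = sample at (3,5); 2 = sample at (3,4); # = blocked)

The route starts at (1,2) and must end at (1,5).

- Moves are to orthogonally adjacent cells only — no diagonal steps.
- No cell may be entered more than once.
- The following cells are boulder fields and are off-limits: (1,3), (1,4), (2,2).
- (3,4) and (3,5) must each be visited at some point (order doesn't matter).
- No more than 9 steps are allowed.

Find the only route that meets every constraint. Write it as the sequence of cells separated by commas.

(1,2), (1,1), (2,1), (3,1), (3,2), (3,3), (3,4), (3,5), (2,5), (1,5)

Any route must reach (3,4) and (3,5) and still end at (1,5) within 9 moves, so the order of the required stops is forced.
Route from (1,2): left to (1,1), 2× down (reaching (3,1)), 4× right (reaching (3,5)), 2× up (reaching (1,5)) — 9 moves in all.
Check: all required cells visited; 9 ≤ 9 moves.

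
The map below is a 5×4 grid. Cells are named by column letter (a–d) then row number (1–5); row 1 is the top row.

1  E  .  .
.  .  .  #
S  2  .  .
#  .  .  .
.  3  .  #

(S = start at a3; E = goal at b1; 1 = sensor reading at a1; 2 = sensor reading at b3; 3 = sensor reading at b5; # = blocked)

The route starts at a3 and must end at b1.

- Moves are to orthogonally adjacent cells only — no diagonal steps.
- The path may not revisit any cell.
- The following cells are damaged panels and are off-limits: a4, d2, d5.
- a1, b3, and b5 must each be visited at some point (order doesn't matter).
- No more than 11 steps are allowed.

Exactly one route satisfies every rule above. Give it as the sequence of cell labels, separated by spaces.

The budget equals the shortest possible length, so every move has to be on a shortest route through the required cells.
Route from a3: right 1 to b3, down 2 to b5, right 1 to c5, up 3 to c2, left 2 to a2, up 1 to a1, right 1 to b1 — 11 moves in all.
Check: all required cells visited; 11 ≤ 11 moves.

a3 b3 b4 b5 c5 c4 c3 c2 b2 a2 a1 b1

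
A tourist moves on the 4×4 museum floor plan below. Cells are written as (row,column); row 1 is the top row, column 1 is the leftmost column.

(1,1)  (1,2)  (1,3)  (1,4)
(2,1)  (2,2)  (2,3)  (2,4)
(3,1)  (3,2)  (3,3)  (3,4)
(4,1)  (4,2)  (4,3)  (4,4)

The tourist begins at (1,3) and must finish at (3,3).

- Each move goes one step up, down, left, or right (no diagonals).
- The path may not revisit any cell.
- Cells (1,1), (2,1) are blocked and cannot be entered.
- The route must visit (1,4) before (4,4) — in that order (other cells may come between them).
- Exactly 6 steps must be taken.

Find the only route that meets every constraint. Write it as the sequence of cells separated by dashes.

(1,3) - (1,4) - (2,4) - (3,4) - (4,4) - (4,3) - (3,3)

The waypoints must appear in the order (1,4), (4,4), with no cell reused.
Route from (1,3): right 1 to (1,4), down 3 to (4,4), left 1 to (4,3), up 1 to (3,3) — 6 moves in all.
Check: order respected ((1,4) at step 1, (4,4) at step 4); 6 moves as required.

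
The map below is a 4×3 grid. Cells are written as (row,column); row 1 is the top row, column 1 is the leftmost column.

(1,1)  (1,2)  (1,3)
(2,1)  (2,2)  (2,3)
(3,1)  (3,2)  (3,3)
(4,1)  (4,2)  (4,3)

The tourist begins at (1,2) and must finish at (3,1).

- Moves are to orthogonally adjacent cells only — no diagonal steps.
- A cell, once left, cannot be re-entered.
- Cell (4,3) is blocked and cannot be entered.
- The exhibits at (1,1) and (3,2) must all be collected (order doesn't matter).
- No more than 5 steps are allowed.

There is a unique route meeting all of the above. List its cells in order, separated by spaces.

Any route must reach (1,1) and (3,2) and still end at (3,1) within 5 moves, so the order of the required stops is forced.
Route from (1,2): left to (1,1), down to (2,1), right to (2,2), down to (3,2), left to (3,1) — 5 moves in all.
Check: all required cells visited; 5 ≤ 5 moves.

(1,2) (1,1) (2,1) (2,2) (3,2) (3,1)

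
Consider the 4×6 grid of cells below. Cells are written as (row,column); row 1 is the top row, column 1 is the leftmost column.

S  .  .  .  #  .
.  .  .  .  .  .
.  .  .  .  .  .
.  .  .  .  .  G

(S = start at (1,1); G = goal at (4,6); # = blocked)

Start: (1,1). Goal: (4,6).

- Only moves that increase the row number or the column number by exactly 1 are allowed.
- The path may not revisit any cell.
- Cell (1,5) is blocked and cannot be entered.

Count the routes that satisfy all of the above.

A right/down-only route from (1,1) to (4,6) makes exactly 3 down-moves and 5 right-moves in some order.
With no other constraints that would be C(8,3) = 56 routes.
Subtract routes through each blocked cell (inclusion–exclusion for overlaps): − through (1,5): 4 → 52.
That gives 52 routes.

52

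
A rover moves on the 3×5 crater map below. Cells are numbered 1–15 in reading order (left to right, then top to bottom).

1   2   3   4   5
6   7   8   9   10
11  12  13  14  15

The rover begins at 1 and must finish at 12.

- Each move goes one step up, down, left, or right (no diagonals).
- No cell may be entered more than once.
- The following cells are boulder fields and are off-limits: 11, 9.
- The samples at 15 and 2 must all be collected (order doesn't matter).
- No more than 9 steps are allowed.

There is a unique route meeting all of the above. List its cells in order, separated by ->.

The budget equals the shortest possible length, so every move has to be on a shortest route through the required cells.
Route from 1: 4× right (reaching 5), 2× down (reaching 15), 3× left (reaching 12) — 9 moves in all.
Check: all required cells visited; 9 ≤ 9 moves.

1 -> 2 -> 3 -> 4 -> 5 -> 10 -> 15 -> 14 -> 13 -> 12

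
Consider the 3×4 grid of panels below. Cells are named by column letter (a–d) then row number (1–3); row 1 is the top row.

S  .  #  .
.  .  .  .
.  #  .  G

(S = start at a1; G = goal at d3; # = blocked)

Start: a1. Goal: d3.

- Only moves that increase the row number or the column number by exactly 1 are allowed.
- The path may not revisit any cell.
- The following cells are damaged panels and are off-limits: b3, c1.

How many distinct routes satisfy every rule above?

A right/down-only route from a1 to d3 makes exactly 2 down-moves and 3 right-moves in some order.
With no other constraints that would be C(5,2) = 10 routes.
Subtract routes through each blocked cell (inclusion–exclusion for overlaps): − through c1: 3 − through b3: 3 → 4.
That gives 4 routes.

4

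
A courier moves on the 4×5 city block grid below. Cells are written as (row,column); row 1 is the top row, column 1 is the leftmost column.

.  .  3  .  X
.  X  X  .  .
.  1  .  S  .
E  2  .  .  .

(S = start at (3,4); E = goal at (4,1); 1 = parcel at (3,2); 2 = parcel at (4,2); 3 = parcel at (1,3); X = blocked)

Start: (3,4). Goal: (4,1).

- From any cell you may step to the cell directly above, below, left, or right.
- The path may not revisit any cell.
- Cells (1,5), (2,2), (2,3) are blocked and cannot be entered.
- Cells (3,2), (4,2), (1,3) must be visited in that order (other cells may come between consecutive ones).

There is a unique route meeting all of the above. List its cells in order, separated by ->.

(3,4) -> (3,3) -> (3,2) -> (4,2) -> (4,3) -> (4,4) -> (4,5) -> (3,5) -> (2,5) -> (2,4) -> (1,4) -> (1,3) -> (1,2) -> (1,1) -> (2,1) -> (3,1) -> (4,1)

The waypoints must appear in the order (3,2), (4,2), (1,3), with no cell reused.
Route from (3,4): left 2 to (3,2), down 1 to (4,2), right 3 to (4,5), up 2 to (2,5), left 1 to (2,4), up 1 to (1,4), left 3 to (1,1), down 3 to (4,1) — 16 moves in all.
Check: order respected (1 at step 2, 2 at step 3, 3 at step 11).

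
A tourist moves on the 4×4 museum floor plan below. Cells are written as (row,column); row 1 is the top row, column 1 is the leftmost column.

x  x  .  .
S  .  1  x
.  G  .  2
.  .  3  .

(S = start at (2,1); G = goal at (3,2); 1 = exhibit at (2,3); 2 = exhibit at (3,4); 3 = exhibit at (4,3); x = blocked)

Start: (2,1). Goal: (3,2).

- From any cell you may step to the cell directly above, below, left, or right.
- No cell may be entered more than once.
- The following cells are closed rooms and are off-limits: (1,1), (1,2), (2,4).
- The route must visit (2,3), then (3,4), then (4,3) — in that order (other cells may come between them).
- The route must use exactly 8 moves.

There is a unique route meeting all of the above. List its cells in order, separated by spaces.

The waypoints must appear in the order (2,3), (3,4), (4,3), with no cell reused.
Route from (2,1): 2× right (reaching (2,3)), down to (3,3), right to (3,4), down to (4,4), 2× left (reaching (4,2)), up to (3,2) — 8 moves in all.
Check: order respected (1 at step 2, 2 at step 4, 3 at step 6); 8 moves as required.

(2,1) (2,2) (2,3) (3,3) (3,4) (4,4) (4,3) (4,2) (3,2)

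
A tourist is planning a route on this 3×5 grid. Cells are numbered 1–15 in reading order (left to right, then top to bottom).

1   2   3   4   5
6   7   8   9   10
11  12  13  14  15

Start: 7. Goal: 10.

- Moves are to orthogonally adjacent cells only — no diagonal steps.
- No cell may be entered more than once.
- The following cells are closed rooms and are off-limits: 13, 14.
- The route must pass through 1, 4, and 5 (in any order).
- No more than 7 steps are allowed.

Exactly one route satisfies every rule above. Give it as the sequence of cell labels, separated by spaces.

The 7-move cap with required stops at 1, 4, 5 leaves no slack for detours.
Route from 7: left 1 to 6, up 1 to 1, right 4 to 5, down 1 to 10 — 7 moves in all.
Check: all required cells visited; 7 ≤ 7 moves.

7 6 1 2 3 4 5 10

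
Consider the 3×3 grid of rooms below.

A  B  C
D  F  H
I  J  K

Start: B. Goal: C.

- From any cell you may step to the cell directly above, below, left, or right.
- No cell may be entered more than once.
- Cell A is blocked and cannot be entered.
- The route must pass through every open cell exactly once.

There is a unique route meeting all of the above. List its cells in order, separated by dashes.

B - F - D - I - J - K - H - C

Need to visit all 8 open cells exactly once, starting at B and ending at C.
Cell I has only two open neighbours (D and J), so the path must pass straight through it: one of those is the cell it's entered from and the other is where it exits.
Route from B: down to F, left to D, down to I, 2× right (reaching K), 2× up (reaching C) — 7 moves in all.
Check: all 8 open cells covered.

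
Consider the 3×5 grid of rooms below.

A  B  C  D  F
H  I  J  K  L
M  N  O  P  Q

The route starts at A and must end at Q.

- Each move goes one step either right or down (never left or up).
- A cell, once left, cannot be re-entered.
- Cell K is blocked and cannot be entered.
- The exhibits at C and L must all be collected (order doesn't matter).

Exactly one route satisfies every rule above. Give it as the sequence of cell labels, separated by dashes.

A - B - C - D - F - L - Q

Moves only go right or down, so the column and row indices never decrease.
Route from A: 4× right (reaching F), 2× down (reaching Q) — 6 moves in all.
Check: all required cells visited.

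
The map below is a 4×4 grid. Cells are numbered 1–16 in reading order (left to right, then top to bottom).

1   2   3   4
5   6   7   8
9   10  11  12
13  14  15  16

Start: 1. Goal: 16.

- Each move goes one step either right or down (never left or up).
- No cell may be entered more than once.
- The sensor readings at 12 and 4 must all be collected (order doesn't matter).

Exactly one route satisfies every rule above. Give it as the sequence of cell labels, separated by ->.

1 -> 2 -> 3 -> 4 -> 8 -> 12 -> 16

Moves only go right or down, so the column and row indices never decrease.
Route from 1: 3× right (reaching 4), 3× down (reaching 16) — 6 moves in all.
Check: all required cells visited.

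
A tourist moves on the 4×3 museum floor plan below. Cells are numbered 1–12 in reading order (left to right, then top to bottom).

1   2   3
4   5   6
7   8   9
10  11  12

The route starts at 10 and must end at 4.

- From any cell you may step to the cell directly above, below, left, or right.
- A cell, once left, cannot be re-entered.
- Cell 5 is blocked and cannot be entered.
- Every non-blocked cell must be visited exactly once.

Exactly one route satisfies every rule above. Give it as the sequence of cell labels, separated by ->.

Need to visit all 11 open cells exactly once, starting at 10 and ending at 4.
Cell 2 has only two open neighbours (1 and 3), so the path must pass straight through it: one of those is the cell it's entered from and the other is where it exits.
Route from 10: up 1 to 7, right 1 to 8, down 1 to 11, right 1 to 12, up 3 to 3, left 2 to 1, down 1 to 4 — 10 moves in all.
Check: all 11 open cells covered.

10 -> 7 -> 8 -> 11 -> 12 -> 9 -> 6 -> 3 -> 2 -> 1 -> 4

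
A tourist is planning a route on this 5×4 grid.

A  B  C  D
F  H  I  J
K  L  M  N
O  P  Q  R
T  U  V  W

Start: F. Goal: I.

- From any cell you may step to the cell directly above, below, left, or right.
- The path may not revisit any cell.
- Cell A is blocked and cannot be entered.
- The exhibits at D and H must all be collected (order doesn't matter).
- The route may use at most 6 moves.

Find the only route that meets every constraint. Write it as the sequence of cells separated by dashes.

Any route must reach D and H and still end at I within 6 moves, so the order of the required stops is forced.
Route from F: right 1 to H, up 1 to B, right 2 to D, down 1 to J, left 1 to I — 6 moves in all.
Check: all required cells visited; 6 ≤ 6 moves.

F - H - B - C - D - J - I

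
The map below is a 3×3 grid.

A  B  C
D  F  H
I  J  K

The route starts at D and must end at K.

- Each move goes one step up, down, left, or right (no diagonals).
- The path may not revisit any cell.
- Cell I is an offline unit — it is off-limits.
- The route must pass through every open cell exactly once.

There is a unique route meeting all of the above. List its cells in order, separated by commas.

D, A, B, C, H, F, J, K

Need to visit all 8 open cells exactly once, starting at D and ending at K.
Route from D: up to A, 2× right (reaching C), down to H, left to F, down to J, right to K — 7 moves in all.
Check: all 8 open cells covered.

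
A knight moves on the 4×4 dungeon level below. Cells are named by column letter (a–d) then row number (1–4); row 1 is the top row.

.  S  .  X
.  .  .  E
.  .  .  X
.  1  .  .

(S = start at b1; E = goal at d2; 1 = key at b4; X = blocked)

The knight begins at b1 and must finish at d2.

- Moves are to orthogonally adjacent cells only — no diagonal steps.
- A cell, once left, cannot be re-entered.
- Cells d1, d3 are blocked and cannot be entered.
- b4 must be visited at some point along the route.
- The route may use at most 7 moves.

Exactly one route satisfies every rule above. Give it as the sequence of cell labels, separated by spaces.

The 7-move cap with required stops at b4 leaves no slack for detours.
Route from b1: 3× down (reaching b4), right to c4, 2× up (reaching c2), right to d2 — 7 moves in all.
Check: all required cells visited; 7 ≤ 7 moves.

b1 b2 b3 b4 c4 c3 c2 d2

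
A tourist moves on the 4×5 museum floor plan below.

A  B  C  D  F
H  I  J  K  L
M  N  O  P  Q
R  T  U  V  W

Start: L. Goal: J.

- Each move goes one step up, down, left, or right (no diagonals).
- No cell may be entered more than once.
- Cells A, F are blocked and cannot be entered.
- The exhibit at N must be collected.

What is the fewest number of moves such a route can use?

6

Any route passes through N somewhere between L and J. Summing Manhattan distances along the two legs (L → N → J) gives a lower bound of 4 + 2 = 6 moves.
A route of 6 moves achieves this: L → Q → P → O → N → I → J.
Since 6 matches the lower bound, it is optimal.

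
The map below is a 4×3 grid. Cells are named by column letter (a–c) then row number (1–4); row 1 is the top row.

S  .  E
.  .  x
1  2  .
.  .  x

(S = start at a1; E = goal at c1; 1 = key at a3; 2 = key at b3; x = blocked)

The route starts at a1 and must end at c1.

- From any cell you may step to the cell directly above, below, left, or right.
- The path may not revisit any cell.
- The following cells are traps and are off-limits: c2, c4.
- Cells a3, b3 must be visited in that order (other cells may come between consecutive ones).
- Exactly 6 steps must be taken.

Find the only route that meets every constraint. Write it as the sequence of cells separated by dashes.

The waypoints must appear in the order a3, b3, with no cell reused.
Route from a1: 2× down (reaching a3), right to b3, 2× up (reaching b1), right to c1 — 6 moves in all.
Check: order respected (1 at step 2, 2 at step 3); 6 moves as required.

a1 - a2 - a3 - b3 - b2 - b1 - c1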